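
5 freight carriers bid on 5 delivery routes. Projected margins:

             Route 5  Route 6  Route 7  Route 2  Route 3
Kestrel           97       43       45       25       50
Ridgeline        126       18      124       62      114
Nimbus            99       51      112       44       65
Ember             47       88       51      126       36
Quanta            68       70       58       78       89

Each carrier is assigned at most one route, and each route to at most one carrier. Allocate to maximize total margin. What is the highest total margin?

This is a one-to-one assignment (maximum-weight bipartite matching).
Optimal: Kestrel→Route 5 ($97k), Ridgeline→Route 3 ($114k), Nimbus→Route 7 ($112k), Ember→Route 2 ($126k), Quanta→Route 6 ($70k) — total 97+114+112+126+70 = $519k.
Swapping Quanta↔Kestrel (Quanta→Route 5 $68k, Kestrel→Route 6 $43k) loses 56.

Max total: $519k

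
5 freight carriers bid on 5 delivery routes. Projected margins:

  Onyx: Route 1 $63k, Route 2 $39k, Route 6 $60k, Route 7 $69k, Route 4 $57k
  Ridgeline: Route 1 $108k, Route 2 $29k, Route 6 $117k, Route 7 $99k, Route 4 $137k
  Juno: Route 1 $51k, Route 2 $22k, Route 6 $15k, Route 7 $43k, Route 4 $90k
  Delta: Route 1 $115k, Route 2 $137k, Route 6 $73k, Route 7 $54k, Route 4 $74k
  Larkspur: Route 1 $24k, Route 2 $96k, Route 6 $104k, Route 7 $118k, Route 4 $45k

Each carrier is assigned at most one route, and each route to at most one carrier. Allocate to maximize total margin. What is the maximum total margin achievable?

Treat this as an assignment problem: match each carrier to one route.
Optimal: Onyx→Route 1 ($63k), Ridgeline→Route 6 ($117k), Juno→Route 4 ($90k), Delta→Route 2 ($137k), Larkspur→Route 7 ($118k) — total 63+117+90+137+118 = $525k.
Max-entry greedy (repeatedly take the single best remaining cell) gives $470k, worse by 55.
Next-best assignment: Onyx→Route 6, Ridgeline→Route 1, Juno→Route 4, Delta→Route 2, Larkspur→Route 7 = $513k.

Max total: $525k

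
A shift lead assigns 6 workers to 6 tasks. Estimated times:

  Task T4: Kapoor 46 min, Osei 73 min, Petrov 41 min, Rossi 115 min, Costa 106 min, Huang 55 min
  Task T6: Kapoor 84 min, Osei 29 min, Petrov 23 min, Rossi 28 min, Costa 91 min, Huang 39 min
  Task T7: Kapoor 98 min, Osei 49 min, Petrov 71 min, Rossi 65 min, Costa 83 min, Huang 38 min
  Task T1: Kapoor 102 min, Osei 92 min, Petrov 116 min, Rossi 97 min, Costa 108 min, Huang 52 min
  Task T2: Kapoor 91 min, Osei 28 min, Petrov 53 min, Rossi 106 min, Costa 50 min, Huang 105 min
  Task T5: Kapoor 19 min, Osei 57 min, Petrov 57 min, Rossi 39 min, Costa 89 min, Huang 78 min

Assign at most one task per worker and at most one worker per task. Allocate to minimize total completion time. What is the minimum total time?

Treat this as an assignment problem: match each worker to one task.
Optimal: Kapoor→Task T5 (19 min), Osei→Task T7 (49 min), Petrov→Task T4 (41 min), Rossi→Task T6 (28 min), Costa→Task T2 (50 min), Huang→Task T1 (52 min) — total 19+49+41+28+50+52 = 239 min.
Min-entry greedy (repeatedly take the single cheapest remaining cell) gives 311 min, worse by 72.
Next-best assignment: Kapoor→Task T5, Osei→Task T2, Petrov→Task T4, Rossi→Task T6, Costa→Task T7, Huang→Task T1 = 251 min.
Swapping Petrov↔Huang (Petrov→Task T1 116 min, Huang→Task T4 55 min) adds 78.

Min total: 239 min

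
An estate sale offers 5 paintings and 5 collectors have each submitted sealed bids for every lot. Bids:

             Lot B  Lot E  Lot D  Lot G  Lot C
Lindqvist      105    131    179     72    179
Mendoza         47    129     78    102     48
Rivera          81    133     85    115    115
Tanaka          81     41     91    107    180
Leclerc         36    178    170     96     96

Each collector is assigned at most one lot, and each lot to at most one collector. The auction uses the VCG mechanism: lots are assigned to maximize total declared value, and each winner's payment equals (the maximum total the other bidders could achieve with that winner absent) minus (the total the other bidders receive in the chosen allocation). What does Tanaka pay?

Efficient allocation: Lindqvist→Lot D ($179), Mendoza→Lot G ($102), Rivera→Lot B ($81), Tanaka→Lot C ($180), Leclerc→Lot E ($178); total welfare W = $720.
Tanaka receives Lot C at value $180, so the others get W − 180 = $540.
Without Tanaka: best allocation of the remaining 4 bidders over all 5 lots is Lindqvist→Lot C ($179), Mendoza→Lot E ($129), Rivera→Lot G ($115), Leclerc→Lot D ($170), total $593.
VCG payment = (others' best without Tanaka) − (others' welfare with Tanaka) = 593 − 540 = $53.

Tanaka pays $53.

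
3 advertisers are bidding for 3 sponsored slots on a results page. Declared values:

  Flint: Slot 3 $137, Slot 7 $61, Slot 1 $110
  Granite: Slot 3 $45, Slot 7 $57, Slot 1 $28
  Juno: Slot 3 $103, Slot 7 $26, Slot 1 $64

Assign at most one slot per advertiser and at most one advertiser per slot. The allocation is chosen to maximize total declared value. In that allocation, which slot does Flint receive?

Flint receives Slot 1.

Treat this as an assignment problem: match each advertiser to one slot.
Optimal: Flint→Slot 1 ($110), Granite→Slot 7 ($57), Juno→Slot 3 ($103) — total 110+57+103 = $270.
Flint's own top slot is Slot 3 ($137), but forcing Flint→Slot 3 and reassigning the rest optimally gives only $258 — worse by 12.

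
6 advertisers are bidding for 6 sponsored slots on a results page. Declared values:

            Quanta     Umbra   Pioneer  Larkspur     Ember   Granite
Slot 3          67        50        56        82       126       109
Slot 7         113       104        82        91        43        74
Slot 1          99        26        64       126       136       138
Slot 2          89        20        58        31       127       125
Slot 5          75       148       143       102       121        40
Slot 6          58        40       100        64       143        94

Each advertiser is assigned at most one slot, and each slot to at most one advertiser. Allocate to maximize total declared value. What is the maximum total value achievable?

Optimal: Quanta→Slot 7 ($113), Umbra→Slot 5 ($148), Pioneer→Slot 6 ($100), Larkspur→Slot 1 ($126), Ember→Slot 3 ($126), Granite→Slot 2 ($125) — total 113+148+100+126+126+125 = $738.
Next-best assignment: Quanta→Slot 7, Umbra→Slot 5, Pioneer→Slot 6, Larkspur→Slot 1, Ember→Slot 2, Granite→Slot 3 = $723.
Every other assignment is strictly worse.

Max total: $738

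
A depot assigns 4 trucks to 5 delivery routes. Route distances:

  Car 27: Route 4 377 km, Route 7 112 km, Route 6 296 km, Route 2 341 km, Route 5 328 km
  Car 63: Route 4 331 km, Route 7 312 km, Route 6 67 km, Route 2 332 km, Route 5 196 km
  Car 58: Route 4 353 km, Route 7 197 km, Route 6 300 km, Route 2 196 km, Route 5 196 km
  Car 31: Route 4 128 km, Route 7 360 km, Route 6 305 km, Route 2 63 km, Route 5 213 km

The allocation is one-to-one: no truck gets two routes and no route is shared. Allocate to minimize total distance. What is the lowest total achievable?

Min total: 438 km

This is a one-to-one assignment (minimum-cost bipartite matching).
Optimal: Car 27→Route 7 (112 km), Car 63→Route 6 (67 km), Car 58→Route 5 (196 km), Car 31→Route 2 (63 km) — total 112+67+196+63 = 438 km.
Column-greedy (each route in turn goes to its cheapest remaining truck) gives 503 km, worse by 65.
Swapping Car 58↔Car 63 (Car 58→Route 6 300 km, Car 63→Route 5 196 km) adds 233.
Every other assignment is strictly worse.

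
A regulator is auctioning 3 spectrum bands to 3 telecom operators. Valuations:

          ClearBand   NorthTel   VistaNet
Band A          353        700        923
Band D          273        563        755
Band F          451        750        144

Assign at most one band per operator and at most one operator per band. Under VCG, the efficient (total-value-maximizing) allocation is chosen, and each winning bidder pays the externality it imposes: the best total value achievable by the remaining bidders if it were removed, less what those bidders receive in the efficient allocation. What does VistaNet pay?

VistaNet pays $128M.

Efficient allocation: ClearBand→Band D ($273M), NorthTel→Band F ($750M), VistaNet→Band A ($923M); total welfare W = $1946M.
VistaNet receives Band A at value $923M, so the others get W − 923 = $1023M.
Without VistaNet: best allocation of the remaining 2 bidders over all 3 bands is ClearBand→Band F ($451M), NorthTel→Band A ($700M), total $1151M.
VCG payment = (others' best without VistaNet) − (others' welfare with VistaNet) = 1151 − 1023 = $128M.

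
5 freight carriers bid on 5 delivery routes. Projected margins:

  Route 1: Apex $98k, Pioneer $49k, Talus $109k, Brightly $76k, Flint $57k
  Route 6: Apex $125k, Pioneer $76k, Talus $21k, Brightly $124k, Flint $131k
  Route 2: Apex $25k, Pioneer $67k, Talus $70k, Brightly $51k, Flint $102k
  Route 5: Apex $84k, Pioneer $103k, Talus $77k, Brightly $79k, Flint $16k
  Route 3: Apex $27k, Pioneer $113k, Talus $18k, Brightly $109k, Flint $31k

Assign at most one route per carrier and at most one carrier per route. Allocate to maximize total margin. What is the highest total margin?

Optimal: Apex→Route 6 ($125k), Pioneer→Route 5 ($103k), Talus→Route 1 ($109k), Brightly→Route 3 ($109k), Flint→Route 2 ($102k) — total 125+103+109+109+102 = $548k.
Max-entry greedy (repeatedly take the single best remaining cell) gives $488k, worse by 60.
Checked against all permutations: $548k is optimal.

Max total: $548k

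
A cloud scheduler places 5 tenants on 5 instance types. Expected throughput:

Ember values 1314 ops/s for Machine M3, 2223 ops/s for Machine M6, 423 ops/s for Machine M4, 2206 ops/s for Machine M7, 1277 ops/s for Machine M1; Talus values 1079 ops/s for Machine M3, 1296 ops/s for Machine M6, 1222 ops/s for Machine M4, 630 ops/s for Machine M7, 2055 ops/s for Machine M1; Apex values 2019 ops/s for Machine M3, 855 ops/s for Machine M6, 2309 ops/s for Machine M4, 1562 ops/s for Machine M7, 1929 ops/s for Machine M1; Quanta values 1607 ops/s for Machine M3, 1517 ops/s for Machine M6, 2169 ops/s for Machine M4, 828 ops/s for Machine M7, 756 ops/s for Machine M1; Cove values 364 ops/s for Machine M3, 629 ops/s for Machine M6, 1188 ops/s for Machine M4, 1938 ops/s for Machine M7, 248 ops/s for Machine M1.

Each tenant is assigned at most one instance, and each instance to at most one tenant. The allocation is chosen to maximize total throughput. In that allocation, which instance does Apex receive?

Optimal: Ember→Machine M6 (2223 ops/s), Talus→Machine M1 (2055 ops/s), Apex→Machine M3 (2019 ops/s), Quanta→Machine M4 (2169 ops/s), Cove→Machine M7 (1938 ops/s) — total 2223+2055+2019+2169+1938 = 10404 ops/s.
Max-entry greedy (repeatedly take the single best remaining cell) gives 10132 ops/s, worse by 272.
Next-best assignment: Ember→Machine M6, Talus→Machine M1, Apex→Machine M4, Quanta→Machine M3, Cove→Machine M7 = 10132 ops/s.
No other one-to-one assignment exceeds 10404 ops/s.
Apex's own top instance is Machine M4 (2309 ops/s), but forcing Apex→Machine M4 and reassigning the rest optimally gives only 10132 ops/s — worse by 272.

Apex receives Machine M3.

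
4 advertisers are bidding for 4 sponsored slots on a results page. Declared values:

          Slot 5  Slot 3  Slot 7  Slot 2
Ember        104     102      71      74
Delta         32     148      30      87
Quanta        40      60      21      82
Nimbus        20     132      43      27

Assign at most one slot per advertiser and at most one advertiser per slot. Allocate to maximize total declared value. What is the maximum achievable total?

Maximum total: $377

Optimal: Ember→Slot 5 ($104), Delta→Slot 3 ($148), Quanta→Slot 2 ($82), Nimbus→Slot 7 ($43) — total 104+148+82+43 = $377.
Next-best assignment: Ember→Slot 5, Delta→Slot 7, Quanta→Slot 2, Nimbus→Slot 3 = $348.
Swapping Nimbus↔Quanta (Nimbus→Slot 2 $27, Quanta→Slot 7 $21) loses 77.
Every other assignment is strictly worse.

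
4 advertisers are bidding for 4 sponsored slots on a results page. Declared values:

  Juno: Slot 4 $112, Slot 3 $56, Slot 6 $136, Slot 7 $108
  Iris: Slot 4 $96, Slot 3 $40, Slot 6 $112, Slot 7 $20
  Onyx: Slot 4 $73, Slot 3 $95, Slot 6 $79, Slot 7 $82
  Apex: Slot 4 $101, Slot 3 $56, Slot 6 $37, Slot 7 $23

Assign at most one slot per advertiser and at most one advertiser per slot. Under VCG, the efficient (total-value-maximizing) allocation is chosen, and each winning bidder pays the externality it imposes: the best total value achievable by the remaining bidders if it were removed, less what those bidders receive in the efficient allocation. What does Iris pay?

Efficient allocation: Juno→Slot 7 ($108), Iris→Slot 6 ($112), Onyx→Slot 3 ($95), Apex→Slot 4 ($101); total welfare W = $416.
Iris receives Slot 6 at value $112, so the others get W − 112 = $304.
Without Iris: best allocation of the remaining 3 bidders over all 4 slots is Juno→Slot 6 ($136), Onyx→Slot 3 ($95), Apex→Slot 4 ($101), total $332.
VCG payment = (others' best without Iris) − (others' welfare with Iris) = 332 − 304 = $28.

Iris pays $28.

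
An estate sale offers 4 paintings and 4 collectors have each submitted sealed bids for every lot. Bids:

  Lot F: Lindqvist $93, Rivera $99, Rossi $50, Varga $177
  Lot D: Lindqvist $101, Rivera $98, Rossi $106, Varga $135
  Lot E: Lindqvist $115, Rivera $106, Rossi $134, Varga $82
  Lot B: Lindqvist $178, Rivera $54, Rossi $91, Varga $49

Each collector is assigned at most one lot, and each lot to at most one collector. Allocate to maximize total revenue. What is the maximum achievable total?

Max total: $587

This is a one-to-one assignment (maximum-weight bipartite matching).
Optimal: Lindqvist→Lot B ($178), Rivera→Lot D ($98), Rossi→Lot E ($134), Varga→Lot F ($177) — total 178+98+134+177 = $587.
Row-greedy (each collector in turn takes its best remaining lot) gives $567, worse by 20.
Next-best assignment: Lindqvist→Lot B, Rivera→Lot E, Rossi→Lot D, Varga→Lot F = $567.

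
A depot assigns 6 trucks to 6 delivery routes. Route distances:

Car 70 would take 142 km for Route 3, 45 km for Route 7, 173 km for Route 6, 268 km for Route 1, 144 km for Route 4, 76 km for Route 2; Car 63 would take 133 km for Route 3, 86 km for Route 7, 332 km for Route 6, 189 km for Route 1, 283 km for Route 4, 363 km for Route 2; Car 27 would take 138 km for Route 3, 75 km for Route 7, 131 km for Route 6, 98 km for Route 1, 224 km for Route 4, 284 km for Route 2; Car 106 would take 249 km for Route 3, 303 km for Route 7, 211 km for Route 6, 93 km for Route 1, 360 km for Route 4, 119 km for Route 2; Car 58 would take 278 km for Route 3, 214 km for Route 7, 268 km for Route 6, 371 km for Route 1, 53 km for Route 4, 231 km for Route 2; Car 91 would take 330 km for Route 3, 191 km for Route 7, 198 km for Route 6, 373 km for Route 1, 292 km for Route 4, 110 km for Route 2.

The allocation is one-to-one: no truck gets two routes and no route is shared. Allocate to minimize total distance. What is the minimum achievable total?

Minimum total: 565 km

This is the linear assignment problem.
Optimal: Car 70→Route 7 (45 km), Car 63→Route 3 (133 km), Car 27→Route 6 (131 km), Car 106→Route 1 (93 km), Car 58→Route 4 (53 km), Car 91→Route 2 (110 km) — total 45+133+131+93+53+110 = 565 km.
Row-greedy (each truck in turn takes its cheapest remaining route) gives 646 km, worse by 81.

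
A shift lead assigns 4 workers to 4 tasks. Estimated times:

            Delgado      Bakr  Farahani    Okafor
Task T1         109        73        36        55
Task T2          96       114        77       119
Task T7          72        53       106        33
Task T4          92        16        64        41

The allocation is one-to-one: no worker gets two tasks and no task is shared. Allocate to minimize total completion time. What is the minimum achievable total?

This is a one-to-one assignment (minimum-cost bipartite matching).
Optimal: Delgado→Task T2 (96 min), Bakr→Task T4 (16 min), Farahani→Task T1 (36 min), Okafor→Task T7 (33 min) — total 96+16+36+33 = 181 min.
Row-greedy (each worker in turn takes its cheapest remaining task) gives 243 min, worse by 62.
Checked against all permutations: 181 min is optimal.

Minimum total: 181 min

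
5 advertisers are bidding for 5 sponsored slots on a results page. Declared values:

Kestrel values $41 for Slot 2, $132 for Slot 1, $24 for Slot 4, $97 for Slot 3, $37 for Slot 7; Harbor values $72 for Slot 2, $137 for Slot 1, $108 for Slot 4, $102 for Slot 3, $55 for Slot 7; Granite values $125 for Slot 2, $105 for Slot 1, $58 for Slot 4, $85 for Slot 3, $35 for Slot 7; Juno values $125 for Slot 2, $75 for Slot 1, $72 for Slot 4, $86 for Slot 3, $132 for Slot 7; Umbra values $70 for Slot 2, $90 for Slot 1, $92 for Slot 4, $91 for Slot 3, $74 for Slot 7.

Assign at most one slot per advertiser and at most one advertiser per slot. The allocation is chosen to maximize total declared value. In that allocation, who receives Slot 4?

Treat this as an assignment problem: match each advertiser to one slot.
Optimal: Kestrel→Slot 1 ($132), Harbor→Slot 4 ($108), Granite→Slot 2 ($125), Juno→Slot 7 ($132), Umbra→Slot 3 ($91) — total 132+108+125+132+91 = $588.
Column-greedy (each slot in turn goes to its best remaining advertiser) gives $583, worse by 5.
Next-best assignment: Kestrel→Slot 1, Harbor→Slot 3, Granite→Slot 2, Juno→Slot 7, Umbra→Slot 4 = $583.
Checked against all permutations: $588 is optimal.
Harbor's own top slot is Slot 1 ($137), but forcing Harbor→Slot 1 and reassigning the rest optimally gives only $583 — worse by 5.

Harbor receives Slot 4.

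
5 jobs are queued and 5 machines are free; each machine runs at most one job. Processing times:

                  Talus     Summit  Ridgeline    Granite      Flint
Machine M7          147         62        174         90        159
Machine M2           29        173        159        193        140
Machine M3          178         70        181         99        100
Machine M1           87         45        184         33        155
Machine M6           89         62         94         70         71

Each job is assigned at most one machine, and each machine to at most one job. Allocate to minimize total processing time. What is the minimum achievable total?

This is the linear assignment problem.
Optimal: Talus→Machine M2 (29 min), Summit→Machine M7 (62 min), Ridgeline→Machine M6 (94 min), Granite→Machine M1 (33 min), Flint→Machine M3 (100 min) — total 29+62+94+33+100 = 318 min.
Row-greedy (each job in turn takes its cheapest remaining machine) gives 358 min, worse by 40.
Next-best assignment: Talus→Machine M2, Summit→Machine M1, Ridgeline→Machine M6, Granite→Machine M7, Flint→Machine M3 = 358 min.
Every other assignment is strictly worse.

Min total: 318 min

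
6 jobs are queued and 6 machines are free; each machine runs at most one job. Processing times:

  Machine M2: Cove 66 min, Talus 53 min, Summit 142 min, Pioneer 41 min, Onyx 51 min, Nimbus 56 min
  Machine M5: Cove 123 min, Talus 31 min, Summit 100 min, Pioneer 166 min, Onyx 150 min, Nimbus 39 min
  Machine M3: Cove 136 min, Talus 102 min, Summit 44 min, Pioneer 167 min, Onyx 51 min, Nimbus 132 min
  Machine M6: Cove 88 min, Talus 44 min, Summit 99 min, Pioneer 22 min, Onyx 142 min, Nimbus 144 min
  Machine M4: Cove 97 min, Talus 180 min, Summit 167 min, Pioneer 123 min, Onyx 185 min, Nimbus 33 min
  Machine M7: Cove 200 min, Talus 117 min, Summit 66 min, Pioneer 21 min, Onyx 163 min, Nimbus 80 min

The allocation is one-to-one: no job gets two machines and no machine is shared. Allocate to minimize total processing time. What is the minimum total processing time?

Min total: 268 min

Optimal: Cove→Machine M6 (88 min), Talus→Machine M5 (31 min), Summit→Machine M3 (44 min), Pioneer→Machine M7 (21 min), Onyx→Machine M2 (51 min), Nimbus→Machine M4 (33 min) — total 88+31+44+21+51+33 = 268 min.
Column-greedy (each machine in turn goes to its cheapest remaining job) gives 400 min, worse by 132.
Next-best assignment: Cove→Machine M2, Talus→Machine M5, Summit→Machine M7, Pioneer→Machine M6, Onyx→Machine M3, Nimbus→Machine M4 = 269 min.
No other one-to-one assignment undercuts 268 min.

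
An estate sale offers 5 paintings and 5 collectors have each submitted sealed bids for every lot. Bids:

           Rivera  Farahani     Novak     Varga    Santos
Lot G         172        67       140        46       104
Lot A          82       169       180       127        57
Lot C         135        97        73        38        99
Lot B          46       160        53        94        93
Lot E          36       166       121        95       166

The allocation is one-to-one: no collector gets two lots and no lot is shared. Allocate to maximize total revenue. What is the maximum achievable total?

Max total: $728

Optimal: Rivera→Lot C ($135), Farahani→Lot B ($160), Novak→Lot G ($140), Varga→Lot A ($127), Santos→Lot E ($166) — total 135+160+140+127+166 = $728.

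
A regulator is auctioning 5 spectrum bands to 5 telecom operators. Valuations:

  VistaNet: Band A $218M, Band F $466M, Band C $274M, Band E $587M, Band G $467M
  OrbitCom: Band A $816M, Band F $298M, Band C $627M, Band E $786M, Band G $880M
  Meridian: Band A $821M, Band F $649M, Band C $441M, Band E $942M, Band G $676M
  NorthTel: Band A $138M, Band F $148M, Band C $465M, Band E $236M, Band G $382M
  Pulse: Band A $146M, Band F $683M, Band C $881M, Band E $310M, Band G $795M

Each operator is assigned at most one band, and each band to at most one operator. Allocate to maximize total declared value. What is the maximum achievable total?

Max total: $3487M

Optimal: VistaNet→Band F ($466M), OrbitCom→Band A ($816M), Meridian→Band E ($942M), NorthTel→Band G ($382M), Pulse→Band C ($881M) — total 466+816+942+382+881 = $3487M.
Row-greedy (each operator in turn takes its best remaining band) gives $3436M, worse by 51.
No other one-to-one assignment exceeds $3487M.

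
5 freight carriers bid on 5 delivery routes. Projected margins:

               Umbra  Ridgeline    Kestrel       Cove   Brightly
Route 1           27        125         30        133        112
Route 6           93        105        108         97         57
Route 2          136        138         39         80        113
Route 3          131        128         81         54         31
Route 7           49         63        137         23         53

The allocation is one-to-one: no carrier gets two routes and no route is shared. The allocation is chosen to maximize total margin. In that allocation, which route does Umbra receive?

Umbra receives Route 3.

This is the linear assignment problem.
Optimal: Umbra→Route 3 ($131k), Ridgeline→Route 6 ($105k), Kestrel→Route 7 ($137k), Cove→Route 1 ($133k), Brightly→Route 2 ($113k) — total 131+105+137+133+113 = $619k.
Row-greedy (each carrier in turn takes its best remaining route) gives $591k, worse by 28.
Swapping Ridgeline↔Brightly (Ridgeline→Route 2 $138k, Brightly→Route 6 $57k) loses 23.
Umbra's own top route is Route 2 ($136k), but forcing Umbra→Route 2 and reassigning the rest optimally gives only $610k — worse by 9.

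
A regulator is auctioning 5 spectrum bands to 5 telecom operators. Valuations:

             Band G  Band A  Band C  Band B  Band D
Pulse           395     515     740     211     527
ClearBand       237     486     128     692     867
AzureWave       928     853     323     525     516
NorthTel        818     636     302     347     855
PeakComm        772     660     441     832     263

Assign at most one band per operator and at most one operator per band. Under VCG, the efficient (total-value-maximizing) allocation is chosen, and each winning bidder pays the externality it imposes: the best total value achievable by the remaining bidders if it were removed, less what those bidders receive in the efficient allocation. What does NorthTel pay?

Efficient allocation: Pulse→Band C ($740M), ClearBand→Band D ($867M), AzureWave→Band A ($853M), NorthTel→Band G ($818M), PeakComm→Band B ($832M); total welfare W = $4110M.
NorthTel receives Band G at value $818M, so the others get W − 818 = $3292M.
Without NorthTel: best allocation of the remaining 4 bidders over all 5 bands is Pulse→Band C ($740M), ClearBand→Band D ($867M), AzureWave→Band G ($928M), PeakComm→Band B ($832M), total $3367M.
VCG payment = (others' best without NorthTel) − (others' welfare with NorthTel) = 3367 − 3292 = $75M.

NorthTel pays $75M.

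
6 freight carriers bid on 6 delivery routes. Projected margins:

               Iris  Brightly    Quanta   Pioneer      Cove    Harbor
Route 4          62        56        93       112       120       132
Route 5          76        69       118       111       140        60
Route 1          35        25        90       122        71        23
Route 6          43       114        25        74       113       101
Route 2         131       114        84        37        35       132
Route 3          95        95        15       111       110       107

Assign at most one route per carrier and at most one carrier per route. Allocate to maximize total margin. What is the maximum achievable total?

Optimal: Iris→Route 2 ($131k), Brightly→Route 6 ($114k), Quanta→Route 5 ($118k), Pioneer→Route 1 ($122k), Cove→Route 3 ($110k), Harbor→Route 4 ($132k) — total 131+114+118+122+110+132 = $727k.
Column-greedy (each route in turn goes to its best remaining carrier) gives $654k, worse by 73.
Next-best assignment: Iris→Route 2, Brightly→Route 6, Quanta→Route 1, Pioneer→Route 3, Cove→Route 5, Harbor→Route 4 = $718k.
Checked against all permutations: $727k is optimal.

Maximum total: $727k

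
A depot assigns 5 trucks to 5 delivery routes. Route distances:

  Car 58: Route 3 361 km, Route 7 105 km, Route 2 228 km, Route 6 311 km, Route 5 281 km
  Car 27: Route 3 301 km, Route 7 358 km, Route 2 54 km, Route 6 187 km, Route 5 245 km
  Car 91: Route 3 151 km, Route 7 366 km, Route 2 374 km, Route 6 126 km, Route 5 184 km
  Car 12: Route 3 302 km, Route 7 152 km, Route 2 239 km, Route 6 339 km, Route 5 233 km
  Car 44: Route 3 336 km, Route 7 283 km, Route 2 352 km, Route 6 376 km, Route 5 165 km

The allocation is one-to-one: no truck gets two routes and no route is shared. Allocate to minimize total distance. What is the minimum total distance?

This is a one-to-one assignment (minimum-cost bipartite matching).
Optimal: Car 58→Route 7 (105 km), Car 27→Route 2 (54 km), Car 91→Route 6 (126 km), Car 12→Route 3 (302 km), Car 44→Route 5 (165 km) — total 105+54+126+302+165 = 752 km.
Row-greedy (each truck in turn takes its cheapest remaining route) gives 854 km, worse by 102.
Checked against all permutations: 752 km is optimal.

Min total: 752 km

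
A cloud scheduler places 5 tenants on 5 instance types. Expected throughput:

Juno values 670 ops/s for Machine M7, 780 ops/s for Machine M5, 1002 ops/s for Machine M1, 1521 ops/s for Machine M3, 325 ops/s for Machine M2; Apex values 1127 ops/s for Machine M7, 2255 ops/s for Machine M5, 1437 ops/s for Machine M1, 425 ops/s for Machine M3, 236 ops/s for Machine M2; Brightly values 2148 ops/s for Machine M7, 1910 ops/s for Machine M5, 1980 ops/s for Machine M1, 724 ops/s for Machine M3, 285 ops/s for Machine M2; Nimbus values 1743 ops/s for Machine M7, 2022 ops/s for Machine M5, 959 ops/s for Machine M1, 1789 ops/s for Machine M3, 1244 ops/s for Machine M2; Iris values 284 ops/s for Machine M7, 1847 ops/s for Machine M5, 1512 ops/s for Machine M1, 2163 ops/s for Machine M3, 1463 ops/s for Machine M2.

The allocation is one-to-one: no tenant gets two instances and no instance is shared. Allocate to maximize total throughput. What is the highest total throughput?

Maximum total: 8962 ops/s

Optimal: Juno→Machine M3 (1521 ops/s), Apex→Machine M5 (2255 ops/s), Brightly→Machine M1 (1980 ops/s), Nimbus→Machine M7 (1743 ops/s), Iris→Machine M2 (1463 ops/s) — total 1521+2255+1980+1743+1463 = 8962 ops/s.
Column-greedy (each instance in turn goes to its best remaining tenant) gives 8029 ops/s, worse by 933.
Every other assignment is strictly worse.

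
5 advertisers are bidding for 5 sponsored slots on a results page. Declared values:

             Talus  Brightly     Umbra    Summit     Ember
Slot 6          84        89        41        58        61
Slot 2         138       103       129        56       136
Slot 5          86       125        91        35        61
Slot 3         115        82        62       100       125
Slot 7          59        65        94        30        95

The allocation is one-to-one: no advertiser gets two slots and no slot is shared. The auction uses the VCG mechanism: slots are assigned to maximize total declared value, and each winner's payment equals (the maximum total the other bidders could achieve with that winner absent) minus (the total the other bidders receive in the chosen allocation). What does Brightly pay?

Efficient allocation: Talus→Slot 2 ($138), Brightly→Slot 5 ($125), Umbra→Slot 7 ($94), Summit→Slot 6 ($58), Ember→Slot 3 ($125); total welfare W = $540.
Brightly receives Slot 5 at value $125, so the others get W − 125 = $415.
Without Brightly: best allocation of the remaining 4 bidders over all 5 slots is Talus→Slot 2 ($138), Umbra→Slot 5 ($91), Summit→Slot 3 ($100), Ember→Slot 7 ($95), total $424.
VCG payment = (others' best without Brightly) − (others' welfare with Brightly) = 424 − 415 = $9.

Brightly pays $9.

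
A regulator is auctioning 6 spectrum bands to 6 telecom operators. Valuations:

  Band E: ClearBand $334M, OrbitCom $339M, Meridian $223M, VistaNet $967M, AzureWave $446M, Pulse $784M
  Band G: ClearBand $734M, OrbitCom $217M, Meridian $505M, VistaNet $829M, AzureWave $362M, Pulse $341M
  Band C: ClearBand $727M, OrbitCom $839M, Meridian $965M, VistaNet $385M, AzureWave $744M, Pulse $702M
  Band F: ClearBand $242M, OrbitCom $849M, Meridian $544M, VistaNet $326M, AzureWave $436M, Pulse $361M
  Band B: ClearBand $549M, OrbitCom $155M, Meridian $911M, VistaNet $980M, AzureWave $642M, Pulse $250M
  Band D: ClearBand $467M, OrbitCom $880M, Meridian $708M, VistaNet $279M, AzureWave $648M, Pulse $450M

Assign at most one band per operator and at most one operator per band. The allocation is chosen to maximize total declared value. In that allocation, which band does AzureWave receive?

Optimal: ClearBand→Band G ($734M), OrbitCom→Band F ($849M), Meridian→Band C ($965M), VistaNet→Band B ($980M), AzureWave→Band D ($648M), Pulse→Band E ($784M) — total 734+849+965+980+648+784 = $4960M.
Max-entry greedy (repeatedly take the single best remaining cell) gives $4779M, worse by 181.
Next-best assignment: ClearBand→Band G, OrbitCom→Band F, Meridian→Band B, VistaNet→Band E, AzureWave→Band D, Pulse→Band C = $4811M.
Swapping Meridian↔VistaNet (Meridian→Band B $911M, VistaNet→Band C $385M) loses 649.
No other one-to-one assignment exceeds $4960M.
AzureWave's own top band is Band C ($744M), but forcing AzureWave→Band C and reassigning the rest optimally gives only $4799M — worse by 161.

AzureWave receives Band D.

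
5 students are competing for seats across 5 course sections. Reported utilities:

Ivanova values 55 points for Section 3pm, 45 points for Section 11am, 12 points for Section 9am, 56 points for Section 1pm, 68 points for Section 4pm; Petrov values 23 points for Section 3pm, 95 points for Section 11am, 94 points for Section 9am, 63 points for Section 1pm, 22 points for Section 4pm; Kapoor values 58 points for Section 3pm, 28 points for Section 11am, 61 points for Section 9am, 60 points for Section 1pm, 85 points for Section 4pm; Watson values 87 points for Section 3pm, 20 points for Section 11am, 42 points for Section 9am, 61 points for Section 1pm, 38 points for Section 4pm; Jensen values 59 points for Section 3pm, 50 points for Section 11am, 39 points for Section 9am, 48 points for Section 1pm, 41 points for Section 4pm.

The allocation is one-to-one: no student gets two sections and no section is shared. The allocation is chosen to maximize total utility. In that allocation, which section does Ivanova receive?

Ivanova receives Section 1pm.

Optimal: Ivanova→Section 1pm (56 points), Petrov→Section 9am (94 points), Kapoor→Section 4pm (85 points), Watson→Section 3pm (87 points), Jensen→Section 11am (50 points) — total 56+94+85+87+50 = 372 points.
Max-entry greedy (repeatedly take the single best remaining cell) gives 362 points, worse by 10.
Ivanova's own top section is Section 4pm (68 points), but forcing Ivanova→Section 4pm and reassigning the rest optimally gives only 359 points — worse by 13.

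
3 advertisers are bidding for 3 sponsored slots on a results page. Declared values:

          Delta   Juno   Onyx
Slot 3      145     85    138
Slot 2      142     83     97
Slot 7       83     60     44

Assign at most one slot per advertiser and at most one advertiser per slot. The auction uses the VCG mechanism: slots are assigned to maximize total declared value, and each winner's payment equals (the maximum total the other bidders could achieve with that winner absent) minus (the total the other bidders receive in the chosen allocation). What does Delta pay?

Delta pays $23.

Efficient allocation: Delta→Slot 2 ($142), Juno→Slot 7 ($60), Onyx→Slot 3 ($138); total welfare W = $340.
Delta receives Slot 2 at value $142, so the others get W − 142 = $198.
Without Delta: best allocation of the remaining 2 bidders over all 3 slots is Juno→Slot 2 ($83), Onyx→Slot 3 ($138), total $221.
VCG payment = (others' best without Delta) − (others' welfare with Delta) = 221 − 198 = $23.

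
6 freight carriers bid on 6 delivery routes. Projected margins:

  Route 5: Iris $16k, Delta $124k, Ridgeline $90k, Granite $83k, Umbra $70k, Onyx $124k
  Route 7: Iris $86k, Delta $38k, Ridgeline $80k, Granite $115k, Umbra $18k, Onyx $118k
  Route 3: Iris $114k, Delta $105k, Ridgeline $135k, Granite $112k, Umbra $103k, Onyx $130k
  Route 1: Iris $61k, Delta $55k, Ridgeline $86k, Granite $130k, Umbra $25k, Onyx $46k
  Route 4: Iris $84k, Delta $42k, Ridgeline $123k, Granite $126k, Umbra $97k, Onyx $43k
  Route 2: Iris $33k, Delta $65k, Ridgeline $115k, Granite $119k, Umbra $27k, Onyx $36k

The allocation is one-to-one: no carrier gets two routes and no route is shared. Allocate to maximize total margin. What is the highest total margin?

This is a one-to-one assignment (maximum-weight bipartite matching).
Optimal: Iris→Route 3 ($114k), Delta→Route 5 ($124k), Ridgeline→Route 2 ($115k), Granite→Route 1 ($130k), Umbra→Route 4 ($97k), Onyx→Route 7 ($118k) — total 114+124+115+130+97+118 = $698k.
Column-greedy (each route in turn goes to its best remaining carrier) gives $637k, worse by 61.

Maximum total: $698k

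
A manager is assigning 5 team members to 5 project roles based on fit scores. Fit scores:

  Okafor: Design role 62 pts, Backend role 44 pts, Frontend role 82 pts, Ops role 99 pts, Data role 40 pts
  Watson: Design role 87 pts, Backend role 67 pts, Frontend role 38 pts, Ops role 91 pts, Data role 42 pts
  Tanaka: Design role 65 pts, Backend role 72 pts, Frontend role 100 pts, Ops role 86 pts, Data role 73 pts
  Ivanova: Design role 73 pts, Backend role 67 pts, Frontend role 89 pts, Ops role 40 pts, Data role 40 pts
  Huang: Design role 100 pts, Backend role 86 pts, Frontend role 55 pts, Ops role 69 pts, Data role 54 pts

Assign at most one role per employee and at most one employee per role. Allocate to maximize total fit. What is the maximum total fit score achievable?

Maximum total: 434 pts

This is a one-to-one assignment (maximum-weight bipartite matching).
Optimal: Okafor→Ops role (99 pts), Watson→Design role (87 pts), Tanaka→Data role (73 pts), Ivanova→Frontend role (89 pts), Huang→Backend role (86 pts) — total 99+87+73+89+86 = 434 pts.
Swapping Ivanova↔Watson (Ivanova→Design role 73 pts, Watson→Frontend role 38 pts) loses 65.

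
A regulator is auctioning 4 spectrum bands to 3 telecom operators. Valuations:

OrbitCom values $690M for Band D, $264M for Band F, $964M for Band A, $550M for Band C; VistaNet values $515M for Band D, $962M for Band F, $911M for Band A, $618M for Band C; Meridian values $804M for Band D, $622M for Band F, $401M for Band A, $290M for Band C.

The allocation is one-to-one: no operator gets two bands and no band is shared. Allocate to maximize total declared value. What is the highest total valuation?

This is a one-to-one assignment (maximum-weight bipartite matching).
Optimal: OrbitCom→Band A ($964M), VistaNet→Band F ($962M), Meridian→Band D ($804M) — total 964+962+804 = $2730M.
Next-best assignment: OrbitCom→Band A, VistaNet→Band C, Meridian→Band D = $2386M.

Max total: $2730M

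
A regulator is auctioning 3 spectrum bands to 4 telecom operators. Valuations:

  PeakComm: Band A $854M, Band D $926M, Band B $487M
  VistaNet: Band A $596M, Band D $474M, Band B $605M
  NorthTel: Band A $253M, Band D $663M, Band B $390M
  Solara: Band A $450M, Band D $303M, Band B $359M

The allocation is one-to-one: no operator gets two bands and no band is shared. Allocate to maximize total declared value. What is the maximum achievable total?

Optimal: PeakComm→Band A ($854M), NorthTel→Band D ($663M), VistaNet→Band B ($605M) — total 854+663+605 = $2122M.
Max-entry greedy (repeatedly take the single best remaining cell) gives $1981M, worse by 141.

Max total: $2122M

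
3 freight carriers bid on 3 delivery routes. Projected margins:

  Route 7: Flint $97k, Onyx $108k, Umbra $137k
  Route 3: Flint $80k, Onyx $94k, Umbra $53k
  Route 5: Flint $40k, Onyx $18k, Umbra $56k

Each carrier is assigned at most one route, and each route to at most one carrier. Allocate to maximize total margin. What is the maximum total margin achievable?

Maximum total: $271k

Optimal: Flint→Route 5 ($40k), Onyx→Route 3 ($94k), Umbra→Route 7 ($137k) — total 40+94+137 = $271k.
Checked against all permutations: $271k is optimal.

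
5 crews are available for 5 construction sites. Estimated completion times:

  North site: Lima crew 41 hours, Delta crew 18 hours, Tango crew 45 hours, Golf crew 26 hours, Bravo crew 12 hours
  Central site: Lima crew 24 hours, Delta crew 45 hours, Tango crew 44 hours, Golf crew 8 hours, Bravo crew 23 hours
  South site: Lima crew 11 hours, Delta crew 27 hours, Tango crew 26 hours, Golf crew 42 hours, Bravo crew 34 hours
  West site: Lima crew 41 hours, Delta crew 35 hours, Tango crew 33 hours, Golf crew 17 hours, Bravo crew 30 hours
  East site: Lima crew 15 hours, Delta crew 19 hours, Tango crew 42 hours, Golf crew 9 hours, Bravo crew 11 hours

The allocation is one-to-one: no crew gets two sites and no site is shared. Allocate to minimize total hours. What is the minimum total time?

Optimal: Lima crew→South site (11 hours), Delta crew→North site (18 hours), Tango crew→West site (33 hours), Golf crew→Central site (8 hours), Bravo crew→East site (11 hours) — total 11+18+33+8+11 = 81 hours.
Column-greedy (each site in turn goes to its cheapest remaining crew) gives 83 hours, worse by 2.
Checked against all permutations: 81 hours is optimal.

Min total: 81 hours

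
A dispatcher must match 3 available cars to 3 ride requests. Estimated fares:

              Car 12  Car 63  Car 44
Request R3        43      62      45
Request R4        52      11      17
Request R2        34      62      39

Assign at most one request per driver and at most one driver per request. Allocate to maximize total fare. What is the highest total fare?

Max total: $159

This is a one-to-one assignment (maximum-weight bipartite matching).
Optimal: Car 12→Request R4 ($52), Car 63→Request R2 ($62), Car 44→Request R3 ($45) — total 52+62+45 = $159.
Max-entry greedy (repeatedly take the single best remaining cell) gives $153, worse by 6.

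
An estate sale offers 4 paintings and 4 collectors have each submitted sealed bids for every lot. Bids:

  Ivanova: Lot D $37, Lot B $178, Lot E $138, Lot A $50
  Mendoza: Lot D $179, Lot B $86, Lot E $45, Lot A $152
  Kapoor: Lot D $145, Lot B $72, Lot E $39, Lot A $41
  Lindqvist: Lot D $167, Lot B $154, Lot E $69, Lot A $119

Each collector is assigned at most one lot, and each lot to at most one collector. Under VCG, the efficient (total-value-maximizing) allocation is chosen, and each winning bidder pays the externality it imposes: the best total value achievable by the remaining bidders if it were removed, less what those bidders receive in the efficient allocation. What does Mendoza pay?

Efficient allocation: Ivanova→Lot E ($138), Mendoza→Lot A ($152), Kapoor→Lot D ($145), Lindqvist→Lot B ($154); total welfare W = $589.
Mendoza receives Lot A at value $152, so the others get W − 152 = $437.
Without Mendoza: best allocation of the remaining 3 bidders over all 4 lots is Ivanova→Lot B ($178), Kapoor→Lot D ($145), Lindqvist→Lot A ($119), total $442.
VCG payment = (others' best without Mendoza) − (others' welfare with Mendoza) = 442 − 437 = $5.

Mendoza pays $5.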